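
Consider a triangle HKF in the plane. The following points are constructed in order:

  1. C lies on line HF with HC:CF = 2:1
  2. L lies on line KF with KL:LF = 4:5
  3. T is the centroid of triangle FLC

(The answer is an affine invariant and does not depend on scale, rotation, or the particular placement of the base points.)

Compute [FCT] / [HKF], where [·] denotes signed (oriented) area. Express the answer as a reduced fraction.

[FCT]:[HKF] = 5/81

Assign H = (0, 0), K = (1, 0), F = (0, 1) — the answer is frame-independent, so this choice is without loss of generality.
1. C lies on line HF with HC:CF = 2:1 ⇒ C = (0, 2/3)
2. L lies on line KF with KL:LF = 4:5 ⇒ L = (5/9, 4/9)
3. T is the centroid of triangle FLC ⇒ T = (5/27, 19/27)
2·[FCT] = 5/81, 2·[HKF] = 1
[FCT]:[HKF] = 5/81:1 = 5/81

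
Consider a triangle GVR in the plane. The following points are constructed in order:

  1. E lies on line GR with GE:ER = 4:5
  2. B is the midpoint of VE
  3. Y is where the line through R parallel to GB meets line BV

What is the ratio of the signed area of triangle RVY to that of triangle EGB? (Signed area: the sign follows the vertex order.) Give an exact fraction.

Work in coordinates with G = (0, 0), V = (1, 0), R = (0, 1).
1. E lies on line GR with GE:ER = 4:5 ⇒ E = (0, 4/9)
2. B is the midpoint of VE ⇒ B = (1/2, 2/9)
3. Y is where the line through R parallel to GB meets line BV ⇒ Y = (-5/8, 13/18)
2·[RVY] = -65/72, 2·[EGB] = 2/9
[RVY]:[EGB] = -65/72:2/9 = -65/16

[RVY]:[EGB] = -65/16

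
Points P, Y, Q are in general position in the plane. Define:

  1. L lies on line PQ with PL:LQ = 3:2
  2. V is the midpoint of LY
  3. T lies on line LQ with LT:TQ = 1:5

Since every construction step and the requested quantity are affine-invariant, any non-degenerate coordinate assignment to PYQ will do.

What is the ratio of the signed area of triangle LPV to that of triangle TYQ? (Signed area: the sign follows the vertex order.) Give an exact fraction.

[LPV]:[TYQ] = 9/10

Set P = (0, 0), Y = (1, 0), Q = (0, 1); any affine frame gives the same invariant.
1. L lies on line PQ with PL:LQ = 3:2 ⇒ L = (0, 3/5)
2. V is the midpoint of LY ⇒ V = (1/2, 3/10)
3. T lies on line LQ with LT:TQ = 1:5 ⇒ T = (0, 2/3)
2·[LPV] = 3/10, 2·[TYQ] = 1/3
[LPV]:[TYQ] = 3/10:1/3 = 9/10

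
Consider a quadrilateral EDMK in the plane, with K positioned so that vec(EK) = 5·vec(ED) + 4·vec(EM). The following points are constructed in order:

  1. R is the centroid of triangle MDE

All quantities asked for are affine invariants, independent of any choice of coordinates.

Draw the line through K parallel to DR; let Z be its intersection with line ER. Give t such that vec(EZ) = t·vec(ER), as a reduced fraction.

Choose coordinates E = (0, 0), D = (1, 0), M = (0, 1), K = (5, 4).
1. R is the centroid of triangle MDE ⇒ R = (1/3, 1/3)
through K parallel to DR: direction (-2/3, 1/3); meets ER at Z = (13/3, 13/3)
Z = E + t·(R−E) with t = 13

t = 13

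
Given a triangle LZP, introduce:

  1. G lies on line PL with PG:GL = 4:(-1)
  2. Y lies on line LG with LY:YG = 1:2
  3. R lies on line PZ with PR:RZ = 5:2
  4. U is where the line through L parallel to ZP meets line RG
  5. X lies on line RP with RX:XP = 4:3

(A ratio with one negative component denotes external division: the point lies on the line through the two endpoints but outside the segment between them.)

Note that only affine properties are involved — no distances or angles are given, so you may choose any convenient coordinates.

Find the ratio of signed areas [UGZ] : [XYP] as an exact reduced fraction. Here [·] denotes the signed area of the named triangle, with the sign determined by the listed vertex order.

Work in coordinates with L = (0, 0), Z = (1, 0), P = (0, 1).
1. G lies on line PL with PG:GL = 4:(-1) ⇒ G = (0, -1/3)
2. Y lies on line LG with LY:YG = 1:2 ⇒ Y = (0, -1/9)
3. R lies on line PZ with PR:RZ = 5:2 ⇒ R = (5/7, 2/7)
4. U is where the line through L parallel to ZP meets line RG ⇒ U = (5/28, -5/28)
5. X lies on line RP with RX:XP = 4:3 ⇒ X = (15/49, 34/49)
2·[UGZ] = 2/21, 2·[XYP] = -50/147
[UGZ]:[XYP] = 2/21:-50/147 = -7/25

[UGZ]:[XYP] = -7/25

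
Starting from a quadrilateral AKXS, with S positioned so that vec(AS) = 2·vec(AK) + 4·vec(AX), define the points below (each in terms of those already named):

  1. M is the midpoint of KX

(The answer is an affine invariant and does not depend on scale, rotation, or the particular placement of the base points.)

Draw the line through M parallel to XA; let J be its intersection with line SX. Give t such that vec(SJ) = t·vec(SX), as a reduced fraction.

Work in coordinates with A = (0, 0), K = (1, 0), X = (0, 1), S = (2, 4).
1. M is the midpoint of KX ⇒ M = (1/2, 1/2)
through M parallel to XA: direction (0, -1); meets SX at J = (1/2, 7/4)
J = S + t·(X−S) with t = 3/4

t = 3/4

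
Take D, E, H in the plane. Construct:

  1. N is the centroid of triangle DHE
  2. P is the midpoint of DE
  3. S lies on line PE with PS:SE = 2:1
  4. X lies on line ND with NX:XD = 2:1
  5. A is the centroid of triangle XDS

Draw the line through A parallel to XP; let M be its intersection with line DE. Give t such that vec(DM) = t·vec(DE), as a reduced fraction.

t = 4/9

Work in coordinates with D = (0, 0), E = (1, 0), H = (0, 1).
1. N is the centroid of triangle DHE ⇒ N = (1/3, 1/3)
2. P is the midpoint of DE ⇒ P = (1/2, 0)
3. S lies on line PE with PS:SE = 2:1 ⇒ S = (5/6, 0)
4. X lies on line ND with NX:XD = 2:1 ⇒ X = (1/9, 1/9)
5. A is the centroid of triangle XDS ⇒ A = (17/54, 1/27)
through A parallel to XP: direction (7/18, -1/9); meets DE at M = (4/9, 0)
M = D + t·(E−D) with t = 4/9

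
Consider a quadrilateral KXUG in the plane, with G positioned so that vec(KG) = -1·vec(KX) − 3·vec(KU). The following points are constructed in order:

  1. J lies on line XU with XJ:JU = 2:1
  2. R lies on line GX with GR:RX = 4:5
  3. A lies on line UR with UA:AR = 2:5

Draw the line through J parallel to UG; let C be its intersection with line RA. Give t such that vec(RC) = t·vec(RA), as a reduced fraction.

Set K = (0, 0), X = (1, 0), U = (0, 1), G = (-1, -3); any affine frame gives the same invariant.
1. J lies on line XU with XJ:JU = 2:1 ⇒ J = (1/3, 2/3)
2. R lies on line GX with GR:RX = 4:5 ⇒ R = (-1/9, -5/3)
3. A lies on line UR with UA:AR = 2:5 ⇒ A = (-2/63, 5/21)
through J parallel to UG: direction (-1, -4); meets RA at C = (-1/12, -1)
C = R + t·(A−R) with t = 7/20

t = 7/20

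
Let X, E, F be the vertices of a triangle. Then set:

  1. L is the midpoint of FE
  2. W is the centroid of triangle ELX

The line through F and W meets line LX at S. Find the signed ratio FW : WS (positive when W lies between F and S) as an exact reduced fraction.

FW:WS = -4

Assign X = (0, 0), E = (1, 0), F = (0, 1) — the answer is frame-independent, so this choice is without loss of generality.
1. L is the midpoint of FE ⇒ L = (1/2, 1/2)
2. W is the centroid of triangle ELX ⇒ W = (1/2, 1/6)
line FW meets LX at S = (3/8, 3/8)
W = F + t·(S−F) with t = 4/3, so FW:WS = 4/3:-1/3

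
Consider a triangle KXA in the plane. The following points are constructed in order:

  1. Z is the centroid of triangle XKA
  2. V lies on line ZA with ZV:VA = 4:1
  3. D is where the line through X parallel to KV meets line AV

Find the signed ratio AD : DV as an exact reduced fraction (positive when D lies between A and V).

AD:DV = -14/13

Set K = (0, 0), X = (1, 0), A = (0, 1); any affine frame gives the same invariant.
1. Z is the centroid of triangle XKA ⇒ Z = (1/3, 1/3)
2. V lies on line ZA with ZV:VA = 4:1 ⇒ V = (1/15, 13/15)
3. D is where the line through X parallel to KV meets line AV ⇒ D = (14/15, -13/15)
D = A + t·(V−A) with t = 14, so AD:DV = t:(1−t) = 14:-13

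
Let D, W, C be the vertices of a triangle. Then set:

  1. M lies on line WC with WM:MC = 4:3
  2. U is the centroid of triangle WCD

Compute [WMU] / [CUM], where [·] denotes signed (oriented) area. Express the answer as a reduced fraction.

Choose coordinates D = (0, 0), W = (1, 0), C = (0, 1).
1. M lies on line WC with WM:MC = 4:3 ⇒ M = (3/7, 4/7)
2. U is the centroid of triangle WCD ⇒ U = (1/3, 1/3)
2·[WMU] = 4/21, 2·[CUM] = 1/7
[WMU]:[CUM] = 4/21:1/7 = 4/3

[WMU]:[CUM] = 4/3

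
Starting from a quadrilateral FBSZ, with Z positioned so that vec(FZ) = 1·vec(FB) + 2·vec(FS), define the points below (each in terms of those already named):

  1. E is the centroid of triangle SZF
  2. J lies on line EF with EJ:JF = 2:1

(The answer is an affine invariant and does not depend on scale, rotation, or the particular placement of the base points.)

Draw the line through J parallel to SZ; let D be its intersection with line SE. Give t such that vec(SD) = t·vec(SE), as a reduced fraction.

t = 7/3

Assign F = (0, 0), B = (1, 0), S = (0, 1), Z = (1, 2) — the answer is frame-independent, so this choice is without loss of generality.
1. E is the centroid of triangle SZF ⇒ E = (1/3, 1)
2. J lies on line EF with EJ:JF = 2:1 ⇒ J = (1/9, 1/3)
through J parallel to SZ: direction (1, 1); meets SE at D = (7/9, 1)
D = S + t·(E−S) with t = 7/3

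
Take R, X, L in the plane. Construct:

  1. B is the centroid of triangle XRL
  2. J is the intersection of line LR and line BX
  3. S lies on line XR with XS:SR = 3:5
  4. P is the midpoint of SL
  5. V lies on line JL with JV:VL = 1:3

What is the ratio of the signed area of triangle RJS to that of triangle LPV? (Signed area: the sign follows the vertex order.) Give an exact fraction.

Set R = (0, 0), X = (1, 0), L = (0, 1); any affine frame gives the same invariant.
1. B is the centroid of triangle XRL ⇒ B = (1/3, 1/3)
2. J is the intersection of line LR and line BX ⇒ J = (0, 1/2)
3. S lies on line XR with XS:SR = 3:5 ⇒ S = (5/8, 0)
4. P is the midpoint of SL ⇒ P = (5/16, 1/2)
5. V lies on line JL with JV:VL = 1:3 ⇒ V = (0, 5/8)
2·[RJS] = -5/16, 2·[LPV] = -15/128
[RJS]:[LPV] = -5/16:-15/128 = 8/3

[RJS]:[LPV] = 8/3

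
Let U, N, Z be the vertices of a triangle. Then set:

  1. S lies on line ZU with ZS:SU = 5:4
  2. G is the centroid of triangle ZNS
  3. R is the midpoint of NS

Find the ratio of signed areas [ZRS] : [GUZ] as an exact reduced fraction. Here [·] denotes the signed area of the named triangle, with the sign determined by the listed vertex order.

Choose coordinates U = (0, 0), N = (1, 0), Z = (0, 1).
1. S lies on line ZU with ZS:SU = 5:4 ⇒ S = (0, 4/9)
2. G is the centroid of triangle ZNS ⇒ G = (1/3, 13/27)
3. R is the midpoint of NS ⇒ R = (1/2, 2/9)
2·[ZRS] = -5/18, 2·[GUZ] = -1/3
[ZRS]:[GUZ] = -5/18:-1/3 = 5/6

[ZRS]:[GUZ] = 5/6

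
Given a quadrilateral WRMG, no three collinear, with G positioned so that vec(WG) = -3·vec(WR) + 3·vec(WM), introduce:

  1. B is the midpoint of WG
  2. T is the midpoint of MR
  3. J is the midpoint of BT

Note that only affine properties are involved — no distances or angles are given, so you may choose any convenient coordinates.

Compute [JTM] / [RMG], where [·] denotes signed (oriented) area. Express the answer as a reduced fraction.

Assign W = (0, 0), R = (1, 0), M = (0, 1), G = (-3, 3) — the answer is frame-independent, so this choice is without loss of generality.
1. B is the midpoint of WG ⇒ B = (-3/2, 3/2)
2. T is the midpoint of MR ⇒ T = (1/2, 1/2)
3. J is the midpoint of BT ⇒ J = (-1/2, 1)
2·[JTM] = 1/4, 2·[RMG] = 1
[JTM]:[RMG] = 1/4:1 = 1/4

[JTM]:[RMG] = 1/4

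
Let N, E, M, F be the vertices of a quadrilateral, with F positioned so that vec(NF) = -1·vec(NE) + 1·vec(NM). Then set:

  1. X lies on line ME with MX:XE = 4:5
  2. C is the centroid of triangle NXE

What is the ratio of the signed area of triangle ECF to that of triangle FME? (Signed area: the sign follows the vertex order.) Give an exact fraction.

[ECF]:[FME] = 4/27

Work in coordinates with N = (0, 0), E = (1, 0), M = (0, 1), F = (-1, 1).
1. X lies on line ME with MX:XE = 4:5 ⇒ X = (4/9, 5/9)
2. C is the centroid of triangle NXE ⇒ C = (13/27, 5/27)
2·[ECF] = -4/27, 2·[FME] = -1
[ECF]:[FME] = -4/27:-1 = 4/27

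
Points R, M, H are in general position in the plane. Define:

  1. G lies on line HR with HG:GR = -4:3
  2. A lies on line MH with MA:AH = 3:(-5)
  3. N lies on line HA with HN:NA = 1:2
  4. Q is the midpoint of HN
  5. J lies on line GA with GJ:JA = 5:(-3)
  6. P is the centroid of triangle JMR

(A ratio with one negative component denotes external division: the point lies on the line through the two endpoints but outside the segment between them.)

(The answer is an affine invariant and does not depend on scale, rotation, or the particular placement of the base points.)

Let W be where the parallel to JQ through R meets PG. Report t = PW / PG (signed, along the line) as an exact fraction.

Set R = (0, 0), M = (1, 0), H = (0, 1); any affine frame gives the same invariant.
1. G lies on line HR with HG:GR = -4:3 ⇒ G = (0, -3)
2. A lies on line MH with MA:AH = 3:(-5) ⇒ A = (5/2, -3/2)
3. N lies on line HA with HN:NA = 1:2 ⇒ N = (5/6, 1/6)
4. Q is the midpoint of HN ⇒ Q = (5/12, 7/12)
5. J lies on line GA with GJ:JA = 5:(-3) ⇒ J = (25/4, 3/4)
6. P is the centroid of triangle JMR ⇒ P = (29/12, 1/4)
through R parallel to JQ: direction (-35/6, -1/6); meets PG at W = (3045/1336, 87/1336)
W = P + t·(G−P) with t = 19/334

t = 19/334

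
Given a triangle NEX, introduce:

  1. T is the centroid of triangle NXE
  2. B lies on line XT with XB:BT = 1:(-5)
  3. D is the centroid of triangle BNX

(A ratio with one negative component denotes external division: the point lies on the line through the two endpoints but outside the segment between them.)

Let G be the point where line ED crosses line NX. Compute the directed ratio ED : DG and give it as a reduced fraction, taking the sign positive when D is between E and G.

ED:DG = -37

Set N = (0, 0), E = (1, 0), X = (0, 1); any affine frame gives the same invariant.
1. T is the centroid of triangle NXE ⇒ T = (1/3, 1/3)
2. B lies on line XT with XB:BT = 1:(-5) ⇒ B = (-1/12, 7/6)
3. D is the centroid of triangle BNX ⇒ D = (-1/36, 13/18)
line ED meets NX at G = (0, 26/37)
D = E + t·(G−E) with t = 37/36, so ED:DG = 37/36:-1/36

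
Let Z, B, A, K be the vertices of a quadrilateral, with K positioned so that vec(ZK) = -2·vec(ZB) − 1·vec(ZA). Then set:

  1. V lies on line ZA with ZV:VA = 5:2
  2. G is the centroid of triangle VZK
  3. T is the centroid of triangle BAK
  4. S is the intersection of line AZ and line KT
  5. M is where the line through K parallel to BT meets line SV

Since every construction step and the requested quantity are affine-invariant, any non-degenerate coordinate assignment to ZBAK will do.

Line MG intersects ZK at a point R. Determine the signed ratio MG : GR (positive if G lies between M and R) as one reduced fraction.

Set Z = (0, 0), B = (1, 0), A = (0, 1), K = (-2, -1); any affine frame gives the same invariant.
1. V lies on line ZA with ZV:VA = 5:2 ⇒ V = (0, 5/7)
2. G is the centroid of triangle VZK ⇒ G = (-2/3, -2/21)
3. T is the centroid of triangle BAK ⇒ T = (-1/3, 0)
4. S is the intersection of line AZ and line KT ⇒ S = (0, 1/5)
5. M is where the line through K parallel to BT meets line SV ⇒ M = (0, -1)
line MG meets ZK at R = (-7/13, -7/26)
G = M + t·(R−M) with t = 26/21, so MG:GR = 26/21:-5/21

MG:GR = -26/5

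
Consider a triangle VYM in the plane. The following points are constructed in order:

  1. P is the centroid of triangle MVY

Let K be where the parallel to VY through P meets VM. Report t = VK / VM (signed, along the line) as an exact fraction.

Choose coordinates V = (0, 0), Y = (1, 0), M = (0, 1).
1. P is the centroid of triangle MVY ⇒ P = (1/3, 1/3)
through P parallel to VY: direction (1, 0); meets VM at K = (0, 1/3)
K = V + t·(M−V) with t = 1/3

t = 1/3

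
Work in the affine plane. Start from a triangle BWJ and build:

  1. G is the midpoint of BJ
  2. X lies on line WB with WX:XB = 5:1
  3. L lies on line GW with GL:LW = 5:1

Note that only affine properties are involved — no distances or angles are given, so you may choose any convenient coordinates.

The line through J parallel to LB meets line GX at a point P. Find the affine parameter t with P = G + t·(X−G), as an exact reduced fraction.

Set B = (0, 0), W = (1, 0), J = (0, 1); any affine frame gives the same invariant.
1. G is the midpoint of BJ ⇒ G = (0, 1/2)
2. X lies on line WB with WX:XB = 5:1 ⇒ X = (1/6, 0)
3. L lies on line GW with GL:LW = 5:1 ⇒ L = (5/6, 1/12)
through J parallel to LB: direction (-5/6, -1/12); meets GX at P = (-5/31, 61/62)
P = G + t·(X−G) with t = -30/31

t = -30/31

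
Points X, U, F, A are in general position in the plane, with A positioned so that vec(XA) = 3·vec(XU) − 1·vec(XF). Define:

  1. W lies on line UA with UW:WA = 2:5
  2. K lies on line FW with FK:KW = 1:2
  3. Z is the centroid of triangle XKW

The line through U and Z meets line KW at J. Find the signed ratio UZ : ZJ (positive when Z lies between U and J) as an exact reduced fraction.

UZ:ZJ = -5/11

Work in coordinates with X = (0, 0), U = (1, 0), F = (0, 1), A = (3, -1).
1. W lies on line UA with UW:WA = 2:5 ⇒ W = (11/7, -2/7)
2. K lies on line FW with FK:KW = 1:2 ⇒ K = (11/21, 4/7)
3. Z is the centroid of triangle XKW ⇒ Z = (44/63, 2/21)
line UZ meets KW at J = (143/105, -4/35)
Z = U + t·(J−U) with t = -5/6, so UZ:ZJ = -5/6:11/6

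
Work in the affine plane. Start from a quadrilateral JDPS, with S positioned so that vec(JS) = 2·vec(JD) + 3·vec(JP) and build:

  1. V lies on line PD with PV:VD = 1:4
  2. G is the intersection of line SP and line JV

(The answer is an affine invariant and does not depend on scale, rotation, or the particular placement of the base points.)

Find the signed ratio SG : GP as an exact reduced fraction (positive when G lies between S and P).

SG:GP = 5

Choose coordinates J = (0, 0), D = (1, 0), P = (0, 1), S = (2, 3).
1. V lies on line PD with PV:VD = 1:4 ⇒ V = (1/5, 4/5)
2. G is the intersection of line SP and line JV ⇒ G = (1/3, 4/3)
G = S + t·(P−S) with t = 5/6, so SG:GP = t:(1−t) = 5/6:1/6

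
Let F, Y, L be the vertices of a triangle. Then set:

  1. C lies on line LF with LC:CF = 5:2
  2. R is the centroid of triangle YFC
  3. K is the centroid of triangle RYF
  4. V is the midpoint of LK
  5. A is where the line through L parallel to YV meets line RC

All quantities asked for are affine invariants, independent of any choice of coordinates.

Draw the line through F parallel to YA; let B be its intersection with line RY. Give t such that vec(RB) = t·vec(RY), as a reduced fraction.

Choose coordinates F = (0, 0), Y = (1, 0), L = (0, 1).
1. C lies on line LF with LC:CF = 5:2 ⇒ C = (0, 2/7)
2. R is the centroid of triangle YFC ⇒ R = (1/3, 2/21)
3. K is the centroid of triangle RYF ⇒ K = (4/9, 2/63)
4. V is the midpoint of LK ⇒ V = (2/9, 65/126)
5. A is where the line through L parallel to YV meets line RC ⇒ A = (70/9, -262/63)
through F parallel to YA: direction (61/9, -262/63); meets RY at B = (-61/201, 262/1407)
B = R + t·(Y−R) with t = -64/67

t = -64/67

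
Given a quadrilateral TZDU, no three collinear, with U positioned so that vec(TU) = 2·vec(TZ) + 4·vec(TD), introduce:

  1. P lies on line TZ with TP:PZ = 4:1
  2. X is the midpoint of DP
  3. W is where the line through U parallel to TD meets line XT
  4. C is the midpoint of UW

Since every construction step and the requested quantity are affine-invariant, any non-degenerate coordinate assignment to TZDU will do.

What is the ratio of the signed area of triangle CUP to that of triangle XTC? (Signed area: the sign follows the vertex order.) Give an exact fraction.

Choose coordinates T = (0, 0), Z = (1, 0), D = (0, 1), U = (2, 4).
1. P lies on line TZ with TP:PZ = 4:1 ⇒ P = (4/5, 0)
2. X is the midpoint of DP ⇒ X = (2/5, 1/2)
3. W is where the line through U parallel to TD meets line XT ⇒ W = (2, 5/2)
4. C is the midpoint of UW ⇒ C = (2, 13/4)
2·[CUP] = 9/10, 2·[XTC] = -3/10
[CUP]:[XTC] = 9/10:-3/10 = -3

[CUP]:[XTC] = -3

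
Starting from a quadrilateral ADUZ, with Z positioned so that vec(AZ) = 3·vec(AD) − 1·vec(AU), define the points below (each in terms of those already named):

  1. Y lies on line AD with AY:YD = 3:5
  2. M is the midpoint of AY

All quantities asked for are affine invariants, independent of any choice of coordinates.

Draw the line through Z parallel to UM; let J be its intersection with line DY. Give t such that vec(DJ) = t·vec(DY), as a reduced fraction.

t = -29/10

Assign A = (0, 0), D = (1, 0), U = (0, 1), Z = (3, -1) — the answer is frame-independent, so this choice is without loss of generality.
1. Y lies on line AD with AY:YD = 3:5 ⇒ Y = (3/8, 0)
2. M is the midpoint of AY ⇒ M = (3/16, 0)
through Z parallel to UM: direction (3/16, -1); meets DY at J = (45/16, 0)
J = D + t·(Y−D) with t = -29/10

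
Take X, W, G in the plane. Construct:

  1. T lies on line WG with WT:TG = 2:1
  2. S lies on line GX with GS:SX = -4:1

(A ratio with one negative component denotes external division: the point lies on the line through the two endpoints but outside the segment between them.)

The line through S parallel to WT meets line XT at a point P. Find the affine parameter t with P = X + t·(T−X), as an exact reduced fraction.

t = -1/3

Work in coordinates with X = (0, 0), W = (1, 0), G = (0, 1).
1. T lies on line WG with WT:TG = 2:1 ⇒ T = (1/3, 2/3)
2. S lies on line GX with GS:SX = -4:1 ⇒ S = (0, -1/3)
through S parallel to WT: direction (-2/3, 2/3); meets XT at P = (-1/9, -2/9)
P = X + t·(T−X) with t = -1/3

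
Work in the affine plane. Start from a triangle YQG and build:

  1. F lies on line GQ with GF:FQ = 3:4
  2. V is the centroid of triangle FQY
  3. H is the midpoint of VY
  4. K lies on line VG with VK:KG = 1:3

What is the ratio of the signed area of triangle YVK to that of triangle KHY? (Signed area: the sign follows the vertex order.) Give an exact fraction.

[YVK]:[KHY] = -2

Work in coordinates with Y = (0, 0), Q = (1, 0), G = (0, 1).
1. F lies on line GQ with GF:FQ = 3:4 ⇒ F = (3/7, 4/7)
2. V is the centroid of triangle FQY ⇒ V = (10/21, 4/21)
3. H is the midpoint of VY ⇒ H = (5/21, 2/21)
4. K lies on line VG with VK:KG = 1:3 ⇒ K = (5/14, 11/28)
2·[YVK] = 5/42, 2·[KHY] = -5/84
[YVK]:[KHY] = 5/42:-5/84 = -2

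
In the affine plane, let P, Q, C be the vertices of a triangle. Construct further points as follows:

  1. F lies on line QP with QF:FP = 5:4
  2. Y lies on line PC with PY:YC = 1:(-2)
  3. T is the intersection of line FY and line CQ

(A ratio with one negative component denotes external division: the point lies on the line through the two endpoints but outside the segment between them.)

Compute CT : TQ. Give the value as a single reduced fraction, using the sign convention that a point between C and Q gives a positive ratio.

Assign P = (0, 0), Q = (1, 0), C = (0, 1) — the answer is frame-independent, so this choice is without loss of generality.
1. F lies on line QP with QF:FP = 5:4 ⇒ F = (4/9, 0)
2. Y lies on line PC with PY:YC = 1:(-2) ⇒ Y = (0, -1)
3. T is the intersection of line FY and line CQ ⇒ T = (8/13, 5/13)
T = C + t·(Q−C) with t = 8/13, so CT:TQ = t:(1−t) = 8/13:5/13

CT:TQ = 8/5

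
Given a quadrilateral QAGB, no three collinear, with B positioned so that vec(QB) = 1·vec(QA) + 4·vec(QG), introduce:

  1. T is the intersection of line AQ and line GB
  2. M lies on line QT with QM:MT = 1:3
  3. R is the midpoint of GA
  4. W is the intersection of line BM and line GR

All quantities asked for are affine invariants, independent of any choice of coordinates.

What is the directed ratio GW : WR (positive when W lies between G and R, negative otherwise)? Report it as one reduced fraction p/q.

Work in coordinates with Q = (0, 0), A = (1, 0), G = (0, 1), B = (1, 4).
1. T is the intersection of line AQ and line GB ⇒ T = (-1/3, 0)
2. M lies on line QT with QM:MT = 1:3 ⇒ M = (-1/12, 0)
3. R is the midpoint of GA ⇒ R = (1/2, 1/2)
4. W is the intersection of line BM and line GR ⇒ W = (9/61, 52/61)
W = G + t·(R−G) with t = 18/61, so GW:WR = t:(1−t) = 18/61:43/61

GW:WR = 18/43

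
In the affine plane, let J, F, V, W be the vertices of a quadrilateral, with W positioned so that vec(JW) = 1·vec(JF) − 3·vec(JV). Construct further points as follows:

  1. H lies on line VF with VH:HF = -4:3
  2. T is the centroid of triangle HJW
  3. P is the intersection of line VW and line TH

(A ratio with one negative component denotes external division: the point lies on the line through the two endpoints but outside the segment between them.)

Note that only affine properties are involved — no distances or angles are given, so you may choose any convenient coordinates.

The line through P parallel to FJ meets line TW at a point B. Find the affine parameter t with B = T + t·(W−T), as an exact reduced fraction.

Work in coordinates with J = (0, 0), F = (1, 0), V = (0, 1), W = (1, -3).
1. H lies on line VF with VH:HF = -4:3 ⇒ H = (4, -3)
2. T is the centroid of triangle HJW ⇒ T = (5/3, -2)
3. P is the intersection of line VW and line TH ⇒ P = (16/25, -39/25)
through P parallel to FJ: direction (-1, 0); meets TW at B = (49/25, -39/25)
B = T + t·(W−T) with t = -11/25

t = -11/25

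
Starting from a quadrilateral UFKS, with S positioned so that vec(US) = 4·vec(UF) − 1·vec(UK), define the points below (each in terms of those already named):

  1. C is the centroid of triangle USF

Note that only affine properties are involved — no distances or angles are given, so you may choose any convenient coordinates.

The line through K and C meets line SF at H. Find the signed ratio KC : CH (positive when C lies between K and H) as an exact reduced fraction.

KC:CH = -7

Assign U = (0, 0), F = (1, 0), K = (0, 1), S = (4, -1) — the answer is frame-independent, so this choice is without loss of generality.
1. C is the centroid of triangle USF ⇒ C = (5/3, -1/3)
line KC meets SF at H = (10/7, -1/7)
C = K + t·(H−K) with t = 7/6, so KC:CH = 7/6:-1/6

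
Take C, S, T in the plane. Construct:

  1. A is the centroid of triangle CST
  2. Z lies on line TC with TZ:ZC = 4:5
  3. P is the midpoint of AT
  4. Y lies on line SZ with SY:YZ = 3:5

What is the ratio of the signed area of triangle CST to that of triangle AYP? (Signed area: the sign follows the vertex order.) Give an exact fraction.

Set C = (0, 0), S = (1, 0), T = (0, 1); any affine frame gives the same invariant.
1. A is the centroid of triangle CST ⇒ A = (1/3, 1/3)
2. Z lies on line TC with TZ:ZC = 4:5 ⇒ Z = (0, 5/9)
3. P is the midpoint of AT ⇒ P = (1/6, 2/3)
4. Y lies on line SZ with SY:YZ = 3:5 ⇒ Y = (5/8, 5/24)
2·[CST] = 1, 2·[AYP] = 11/144
[CST]:[AYP] = 1:11/144 = 144/11

[CST]:[AYP] = 144/11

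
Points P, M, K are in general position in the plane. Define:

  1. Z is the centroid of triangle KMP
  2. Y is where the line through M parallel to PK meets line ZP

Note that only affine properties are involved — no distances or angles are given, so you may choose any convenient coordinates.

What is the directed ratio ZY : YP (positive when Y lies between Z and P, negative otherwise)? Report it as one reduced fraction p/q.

ZY:YP = -2/3

Work in coordinates with P = (0, 0), M = (1, 0), K = (0, 1).
1. Z is the centroid of triangle KMP ⇒ Z = (1/3, 1/3)
2. Y is where the line through M parallel to PK meets line ZP ⇒ Y = (1, 1)
Y = Z + t·(P−Z) with t = -2, so ZY:YP = t:(1−t) = -2:3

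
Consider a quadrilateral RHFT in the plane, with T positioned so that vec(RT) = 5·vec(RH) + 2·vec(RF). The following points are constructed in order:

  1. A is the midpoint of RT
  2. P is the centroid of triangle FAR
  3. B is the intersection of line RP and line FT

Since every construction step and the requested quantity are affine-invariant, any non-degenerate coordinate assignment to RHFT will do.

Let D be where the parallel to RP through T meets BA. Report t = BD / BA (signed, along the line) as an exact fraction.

t = 2

Set R = (0, 0), H = (1, 0), F = (0, 1), T = (5, 2); any affine frame gives the same invariant.
1. A is the midpoint of RT ⇒ A = (5/2, 1)
2. P is the centroid of triangle FAR ⇒ P = (5/6, 2/3)
3. B is the intersection of line RP and line FT ⇒ B = (5/3, 4/3)
through T parallel to RP: direction (5/6, 2/3); meets BA at D = (10/3, 2/3)
D = B + t·(A−B) with t = 2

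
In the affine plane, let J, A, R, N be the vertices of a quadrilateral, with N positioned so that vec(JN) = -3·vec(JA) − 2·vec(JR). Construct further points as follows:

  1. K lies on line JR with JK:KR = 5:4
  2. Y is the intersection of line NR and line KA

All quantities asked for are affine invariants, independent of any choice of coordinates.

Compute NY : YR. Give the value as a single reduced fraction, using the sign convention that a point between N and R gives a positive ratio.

NY:YR = 19/2

Work in coordinates with J = (0, 0), A = (1, 0), R = (0, 1), N = (-3, -2).
1. K lies on line JR with JK:KR = 5:4 ⇒ K = (0, 5/9)
2. Y is the intersection of line NR and line KA ⇒ Y = (-2/7, 5/7)
Y = N + t·(R−N) with t = 19/21, so NY:YR = t:(1−t) = 19/21:2/21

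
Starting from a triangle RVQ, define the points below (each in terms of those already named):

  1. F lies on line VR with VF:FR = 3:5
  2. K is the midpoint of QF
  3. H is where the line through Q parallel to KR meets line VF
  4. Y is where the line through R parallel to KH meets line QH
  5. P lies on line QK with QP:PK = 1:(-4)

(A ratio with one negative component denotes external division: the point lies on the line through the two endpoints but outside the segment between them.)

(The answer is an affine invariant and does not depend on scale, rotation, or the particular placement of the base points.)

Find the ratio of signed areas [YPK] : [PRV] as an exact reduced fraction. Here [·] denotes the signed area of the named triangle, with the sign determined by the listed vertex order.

Assign R = (0, 0), V = (1, 0), Q = (0, 1) — the answer is frame-independent, so this choice is without loss of generality.
1. F lies on line VR with VF:FR = 3:5 ⇒ F = (5/8, 0)
2. K is the midpoint of QF ⇒ K = (5/16, 1/2)
3. H is where the line through Q parallel to KR meets line VF ⇒ H = (-5/8, 0)
4. Y is where the line through R parallel to KH meets line QH ⇒ Y = (-15/16, -1/2)
5. P lies on line QK with QP:PK = 1:(-4) ⇒ P = (-5/48, 7/6)
2·[YPK] = -5/4, 2·[PRV] = 7/6
[YPK]:[PRV] = -5/4:7/6 = -15/14

[YPK]:[PRV] = -15/14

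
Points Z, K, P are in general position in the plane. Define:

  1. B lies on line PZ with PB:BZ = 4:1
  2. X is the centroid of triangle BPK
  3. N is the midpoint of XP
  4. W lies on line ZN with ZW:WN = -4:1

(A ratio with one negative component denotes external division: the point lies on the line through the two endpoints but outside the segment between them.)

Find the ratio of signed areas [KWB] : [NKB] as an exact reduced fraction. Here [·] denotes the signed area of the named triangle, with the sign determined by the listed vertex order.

Choose coordinates Z = (0, 0), K = (1, 0), P = (0, 1).
1. B lies on line PZ with PB:BZ = 4:1 ⇒ B = (0, 1/5)
2. X is the centroid of triangle BPK ⇒ X = (1/3, 2/5)
3. N is the midpoint of XP ⇒ N = (1/6, 7/10)
4. W lies on line ZN with ZW:WN = -4:1 ⇒ W = (2/9, 14/15)
2·[KWB] = 7/9, 2·[NKB] = -8/15
[KWB]:[NKB] = 7/9:-8/15 = -35/24

[KWB]:[NKB] = -35/24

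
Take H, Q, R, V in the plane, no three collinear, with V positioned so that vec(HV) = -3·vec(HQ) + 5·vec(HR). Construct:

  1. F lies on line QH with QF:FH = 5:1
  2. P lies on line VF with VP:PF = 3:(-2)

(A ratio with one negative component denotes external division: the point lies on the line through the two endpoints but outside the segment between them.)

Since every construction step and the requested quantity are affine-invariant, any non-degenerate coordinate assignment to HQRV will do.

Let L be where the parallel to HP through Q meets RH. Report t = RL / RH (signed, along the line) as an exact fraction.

Assign H = (0, 0), Q = (1, 0), R = (0, 1), V = (-3, 5) — the answer is frame-independent, so this choice is without loss of generality.
1. F lies on line QH with QF:FH = 5:1 ⇒ F = (1/6, 0)
2. P lies on line VF with VP:PF = 3:(-2) ⇒ P = (13/2, -10)
through Q parallel to HP: direction (13/2, -10); meets RH at L = (0, 20/13)
L = R + t·(H−R) with t = -7/13

t = -7/13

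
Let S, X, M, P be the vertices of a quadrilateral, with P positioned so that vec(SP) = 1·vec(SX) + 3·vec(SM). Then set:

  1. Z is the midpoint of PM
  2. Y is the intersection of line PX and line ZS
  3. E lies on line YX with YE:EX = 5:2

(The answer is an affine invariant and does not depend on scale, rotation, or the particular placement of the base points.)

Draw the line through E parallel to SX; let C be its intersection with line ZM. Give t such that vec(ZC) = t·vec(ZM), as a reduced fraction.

t = 6/7

Choose coordinates S = (0, 0), X = (1, 0), M = (0, 1), P = (1, 3).
1. Z is the midpoint of PM ⇒ Z = (1/2, 2)
2. Y is the intersection of line PX and line ZS ⇒ Y = (1, 4)
3. E lies on line YX with YE:EX = 5:2 ⇒ E = (1, 8/7)
through E parallel to SX: direction (1, 0); meets ZM at C = (1/14, 8/7)
C = Z + t·(M−Z) with t = 6/7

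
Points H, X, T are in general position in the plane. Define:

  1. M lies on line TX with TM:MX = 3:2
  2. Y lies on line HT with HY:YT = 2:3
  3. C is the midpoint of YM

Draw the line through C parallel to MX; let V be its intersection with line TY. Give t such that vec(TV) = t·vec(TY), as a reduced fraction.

Assign H = (0, 0), X = (1, 0), T = (0, 1) — the answer is frame-independent, so this choice is without loss of generality.
1. M lies on line TX with TM:MX = 3:2 ⇒ M = (3/5, 2/5)
2. Y lies on line HT with HY:YT = 2:3 ⇒ Y = (0, 2/5)
3. C is the midpoint of YM ⇒ C = (3/10, 2/5)
through C parallel to MX: direction (2/5, -2/5); meets TY at V = (0, 7/10)
V = T + t·(Y−T) with t = 1/2

t = 1/2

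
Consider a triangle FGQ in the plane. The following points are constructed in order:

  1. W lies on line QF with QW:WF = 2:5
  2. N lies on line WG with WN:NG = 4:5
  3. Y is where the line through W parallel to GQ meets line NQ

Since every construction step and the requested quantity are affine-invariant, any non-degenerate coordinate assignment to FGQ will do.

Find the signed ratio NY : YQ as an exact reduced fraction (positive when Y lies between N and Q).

NY:YQ = -4/9

Work in coordinates with F = (0, 0), G = (1, 0), Q = (0, 1).
1. W lies on line QF with QW:WF = 2:5 ⇒ W = (0, 5/7)
2. N lies on line WG with WN:NG = 4:5 ⇒ N = (4/9, 25/63)
3. Y is where the line through W parallel to GQ meets line NQ ⇒ Y = (4/5, -3/35)
Y = N + t·(Q−N) with t = -4/5, so NY:YQ = t:(1−t) = -4/5:9/5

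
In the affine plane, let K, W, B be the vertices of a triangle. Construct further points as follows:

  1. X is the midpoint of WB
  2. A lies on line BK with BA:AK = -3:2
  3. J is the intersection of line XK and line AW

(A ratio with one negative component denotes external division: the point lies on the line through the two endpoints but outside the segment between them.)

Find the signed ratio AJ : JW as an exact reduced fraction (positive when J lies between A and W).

Set K = (0, 0), W = (1, 0), B = (0, 1); any affine frame gives the same invariant.
1. X is the midpoint of WB ⇒ X = (1/2, 1/2)
2. A lies on line BK with BA:AK = -3:2 ⇒ A = (0, -2)
3. J is the intersection of line XK and line AW ⇒ J = (2, 2)
J = A + t·(W−A) with t = 2, so AJ:JW = t:(1−t) = 2:-1

AJ:JW = -2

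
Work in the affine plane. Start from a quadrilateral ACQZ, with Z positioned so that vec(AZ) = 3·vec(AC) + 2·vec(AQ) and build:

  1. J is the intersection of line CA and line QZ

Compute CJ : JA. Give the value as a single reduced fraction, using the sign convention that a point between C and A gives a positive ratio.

Work in coordinates with A = (0, 0), C = (1, 0), Q = (0, 1), Z = (3, 2).
1. J is the intersection of line CA and line QZ ⇒ J = (-3, 0)
J = C + t·(A−C) with t = 4, so CJ:JA = t:(1−t) = 4:-3

CJ:JA = -4/3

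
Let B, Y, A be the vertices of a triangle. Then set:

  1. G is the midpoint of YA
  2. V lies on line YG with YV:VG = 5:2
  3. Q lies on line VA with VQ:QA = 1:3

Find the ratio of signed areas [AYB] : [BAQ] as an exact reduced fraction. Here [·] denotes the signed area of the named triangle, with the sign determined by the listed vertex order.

Set B = (0, 0), Y = (1, 0), A = (0, 1); any affine frame gives the same invariant.
1. G is the midpoint of YA ⇒ G = (1/2, 1/2)
2. V lies on line YG with YV:VG = 5:2 ⇒ V = (9/14, 5/14)
3. Q lies on line VA with VQ:QA = 1:3 ⇒ Q = (27/56, 29/56)
2·[AYB] = -1, 2·[BAQ] = -27/56
[AYB]:[BAQ] = -1:-27/56 = 56/27

[AYB]:[BAQ] = 56/27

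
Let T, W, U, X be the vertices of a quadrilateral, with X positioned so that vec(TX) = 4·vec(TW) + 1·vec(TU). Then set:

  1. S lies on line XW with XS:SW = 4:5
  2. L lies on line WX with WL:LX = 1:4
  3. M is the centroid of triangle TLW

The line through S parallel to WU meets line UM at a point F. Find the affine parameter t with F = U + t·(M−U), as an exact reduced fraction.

t = -100/3

Choose coordinates T = (0, 0), W = (1, 0), U = (0, 1), X = (4, 1).
1. S lies on line XW with XS:SW = 4:5 ⇒ S = (8/3, 5/9)
2. L lies on line WX with WL:LX = 1:4 ⇒ L = (8/5, 1/5)
3. M is the centroid of triangle TLW ⇒ M = (13/15, 1/15)
through S parallel to WU: direction (-1, 1); meets UM at F = (-260/9, 289/9)
F = U + t·(M−U) with t = -100/3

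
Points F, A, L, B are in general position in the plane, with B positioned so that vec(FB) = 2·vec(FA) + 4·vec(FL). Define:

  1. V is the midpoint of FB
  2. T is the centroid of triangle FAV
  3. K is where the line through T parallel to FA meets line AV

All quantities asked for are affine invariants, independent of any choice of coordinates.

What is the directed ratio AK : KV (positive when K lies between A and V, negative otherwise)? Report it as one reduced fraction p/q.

Choose coordinates F = (0, 0), A = (1, 0), L = (0, 1), B = (2, 4).
1. V is the midpoint of FB ⇒ V = (1, 2)
2. T is the centroid of triangle FAV ⇒ T = (2/3, 2/3)
3. K is where the line through T parallel to FA meets line AV ⇒ K = (1, 2/3)
K = A + t·(V−A) with t = 1/3, so AK:KV = t:(1−t) = 1/3:2/3

AK:KV = 1/2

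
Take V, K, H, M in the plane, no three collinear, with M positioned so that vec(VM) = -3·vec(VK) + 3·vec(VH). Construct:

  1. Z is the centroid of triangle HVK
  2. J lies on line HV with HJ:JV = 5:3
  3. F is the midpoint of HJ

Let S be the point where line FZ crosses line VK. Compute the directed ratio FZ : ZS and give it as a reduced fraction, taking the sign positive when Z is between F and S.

Set V = (0, 0), K = (1, 0), H = (0, 1), M = (-3, 3); any affine frame gives the same invariant.
1. Z is the centroid of triangle HVK ⇒ Z = (1/3, 1/3)
2. J lies on line HV with HJ:JV = 5:3 ⇒ J = (0, 3/8)
3. F is the midpoint of HJ ⇒ F = (0, 11/16)
line FZ meets VK at S = (11/17, 0)
Z = F + t·(S−F) with t = 17/33, so FZ:ZS = 17/33:16/33

FZ:ZS = 17/16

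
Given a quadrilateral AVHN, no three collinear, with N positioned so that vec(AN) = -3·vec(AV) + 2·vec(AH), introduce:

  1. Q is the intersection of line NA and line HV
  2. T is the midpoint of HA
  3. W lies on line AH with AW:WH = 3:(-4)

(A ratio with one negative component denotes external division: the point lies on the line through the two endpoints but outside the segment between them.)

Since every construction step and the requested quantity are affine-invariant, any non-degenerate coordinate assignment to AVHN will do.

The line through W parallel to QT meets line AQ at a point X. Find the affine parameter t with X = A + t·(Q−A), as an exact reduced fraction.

Assign A = (0, 0), V = (1, 0), H = (0, 1), N = (-3, 2) — the answer is frame-independent, so this choice is without loss of generality.
1. Q is the intersection of line NA and line HV ⇒ Q = (3, -2)
2. T is the midpoint of HA ⇒ T = (0, 1/2)
3. W lies on line AH with AW:WH = 3:(-4) ⇒ W = (0, -3)
through W parallel to QT: direction (-3, 5/2); meets AQ at X = (-18, 12)
X = A + t·(Q−A) with t = -6

t = -6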